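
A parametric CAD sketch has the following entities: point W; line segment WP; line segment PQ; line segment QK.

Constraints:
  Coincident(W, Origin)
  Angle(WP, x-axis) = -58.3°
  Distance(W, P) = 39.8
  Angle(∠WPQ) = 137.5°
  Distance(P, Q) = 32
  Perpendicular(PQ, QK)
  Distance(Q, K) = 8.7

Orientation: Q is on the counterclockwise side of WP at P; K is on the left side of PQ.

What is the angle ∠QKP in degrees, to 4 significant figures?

74.79°

W is at the origin; WP runs at -58.3° with length 39.8, so P = 39.8·(cos -58.3°, sin -58.3°) = (20.91, -33.86). ∠WPQ = 137.5°, so PQ runs at -58.3° + (180° − 137.5°) = -15.80° from the x-axis; with |PQ| = 32.0, Q = P + 32.0·(cos -15.80°, sin -15.80°) = (51.70, -42.58). PQ is perpendicular to QK; with |QK| = 8.7 on the left of PQ, K = Q + 8.7·(0.2723, 0.9622) = (54.07, -34.20). Then cos ∠QKP = KQ·KP / (|KQ||KP|), giving 74.79°.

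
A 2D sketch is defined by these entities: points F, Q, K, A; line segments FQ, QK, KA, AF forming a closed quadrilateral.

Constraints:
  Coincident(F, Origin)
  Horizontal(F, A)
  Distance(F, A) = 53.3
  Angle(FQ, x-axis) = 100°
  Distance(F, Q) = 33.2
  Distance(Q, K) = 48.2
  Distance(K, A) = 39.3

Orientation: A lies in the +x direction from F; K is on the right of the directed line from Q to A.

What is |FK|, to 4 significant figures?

18.73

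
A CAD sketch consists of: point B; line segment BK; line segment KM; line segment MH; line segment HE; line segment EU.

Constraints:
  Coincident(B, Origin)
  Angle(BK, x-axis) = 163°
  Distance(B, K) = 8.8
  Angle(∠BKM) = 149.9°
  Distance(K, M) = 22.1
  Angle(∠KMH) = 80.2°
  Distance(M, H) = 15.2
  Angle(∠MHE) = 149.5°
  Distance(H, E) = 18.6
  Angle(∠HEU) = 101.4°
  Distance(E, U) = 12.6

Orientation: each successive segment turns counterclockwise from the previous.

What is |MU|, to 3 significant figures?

34.5

∠MHE = 149.5° gives HE at -36.6° from the x-axis; with |HE| = 18.6, E = (-9.09, -27.5). ∠HEU = 101.4° gives EU at 42.0° from the x-axis; with |EU| = 12.6, U = (0.270, -19.1). Then |MU| = |U − M| = 34.5.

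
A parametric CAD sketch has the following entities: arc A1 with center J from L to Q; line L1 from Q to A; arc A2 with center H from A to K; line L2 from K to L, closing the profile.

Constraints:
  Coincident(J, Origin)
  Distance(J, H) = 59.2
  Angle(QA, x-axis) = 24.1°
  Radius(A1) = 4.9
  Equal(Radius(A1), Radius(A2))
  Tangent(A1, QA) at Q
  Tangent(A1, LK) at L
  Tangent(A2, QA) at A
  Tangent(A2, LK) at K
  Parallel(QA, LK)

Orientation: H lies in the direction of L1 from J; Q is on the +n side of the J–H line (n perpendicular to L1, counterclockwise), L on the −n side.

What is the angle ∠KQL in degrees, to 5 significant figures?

80.600°

The slot axis is L1's direction at 24.1°, so u = (cos 24.1°, sin 24.1°) = (0.91283, 0.40833) and n = (−sin 24.1°, cos 24.1°) = (-0.40833, 0.91283). J is at the origin and H lies 59.2 along u from J, so H = 59.2·u = (54.040, 24.173). Tangency of A1 to both parallel lines with radius 4.9 puts Q and L at J ± 4.9·n: Q = (-2.0008, 4.4729), L = (2.0008, -4.4729). Equal radii place A and K the same way about H: A = H + 4.9·n = (52.039, 28.646), K = H − 4.9·n = (56.041, 19.700). Then cos ∠KQL = QK·QL / (|QK||QL|), giving 80.600°.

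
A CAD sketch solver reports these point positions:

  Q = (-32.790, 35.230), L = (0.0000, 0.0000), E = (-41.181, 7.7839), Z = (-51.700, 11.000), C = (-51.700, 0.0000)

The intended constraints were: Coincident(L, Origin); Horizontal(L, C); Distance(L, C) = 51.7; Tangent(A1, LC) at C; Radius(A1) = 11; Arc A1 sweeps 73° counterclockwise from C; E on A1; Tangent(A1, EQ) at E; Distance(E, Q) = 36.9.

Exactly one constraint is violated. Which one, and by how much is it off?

Distance(E, Q) = 36.9 — off by 8.20.

L = (0.00, 0.00) ✓; L.y = 0.00, C.y = 0.00 ✓; |LC| = 51.70 ✓; ∠(ZC, CL) = 90.00° ✓; |ZC| = 11.00 ✓; bearing(Z→E) − bearing(Z→C) = 73.00° ✓; |ZE| = 11.00 ✓; ∠(ZE, EQ) = 90.00° ✓; |EQ| = 28.70 ✗.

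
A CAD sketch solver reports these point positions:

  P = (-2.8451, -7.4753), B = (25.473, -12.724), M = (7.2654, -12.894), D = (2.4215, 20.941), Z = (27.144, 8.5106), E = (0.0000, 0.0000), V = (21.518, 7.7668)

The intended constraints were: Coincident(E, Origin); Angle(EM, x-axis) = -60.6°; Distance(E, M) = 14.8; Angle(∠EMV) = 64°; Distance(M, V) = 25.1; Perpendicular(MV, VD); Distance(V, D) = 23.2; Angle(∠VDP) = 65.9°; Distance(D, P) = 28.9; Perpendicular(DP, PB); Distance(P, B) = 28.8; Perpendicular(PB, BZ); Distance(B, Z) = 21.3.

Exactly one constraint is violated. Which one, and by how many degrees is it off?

Perpendicular(PB, BZ) — off by 6.00°.

E = (0.00, 0.00) ✓; EM at -60.60° ✓; |EM| = 14.80 ✓; ∠EMV = 64.00° ✓; |MV| = 25.10 ✓; ∠(MV, VD) = 90.00° ✓; |VD| = 23.20 ✓; ∠VDP = 65.90° ✓; |DP| = 28.90 ✓; ∠(DP, PB) = 90.00° ✓; |PB| = 28.80 ✓; ∠(PB, BZ) = 96.00° ✗; |BZ| = 21.30 ✓.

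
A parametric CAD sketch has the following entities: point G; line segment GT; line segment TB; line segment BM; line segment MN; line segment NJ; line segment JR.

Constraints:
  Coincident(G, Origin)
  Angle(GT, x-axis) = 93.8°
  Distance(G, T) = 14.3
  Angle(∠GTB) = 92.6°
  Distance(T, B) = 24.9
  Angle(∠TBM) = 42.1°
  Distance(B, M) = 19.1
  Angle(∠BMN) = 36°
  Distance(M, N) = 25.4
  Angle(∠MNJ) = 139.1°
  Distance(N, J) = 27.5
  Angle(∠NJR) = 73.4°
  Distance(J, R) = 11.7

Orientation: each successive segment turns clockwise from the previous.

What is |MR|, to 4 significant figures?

43.69

∠MNJ = 139.1° gives NJ at 43.60° from the x-axis; with |NJ| = 27.5, J = (33.49, 46.99). ∠NJR = 73.4° gives JR at -63.00° from the x-axis; with |JR| = 11.7, R = (38.80, 36.56). Then |MR| = |R − M| = 43.69.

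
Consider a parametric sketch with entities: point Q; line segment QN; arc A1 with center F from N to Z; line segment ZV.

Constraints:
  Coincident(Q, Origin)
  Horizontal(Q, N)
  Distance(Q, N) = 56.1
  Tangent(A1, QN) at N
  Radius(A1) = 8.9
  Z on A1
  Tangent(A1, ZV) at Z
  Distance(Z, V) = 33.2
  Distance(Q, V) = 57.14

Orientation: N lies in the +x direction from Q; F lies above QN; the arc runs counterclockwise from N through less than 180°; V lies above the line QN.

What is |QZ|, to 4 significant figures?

64.52

Checks: |FZ| = 8.900 ✓; ∠(FZ, ZV) = 90.00° ✓; |ZV| = 33.20 ✓; |QV| = 57.14 ✓.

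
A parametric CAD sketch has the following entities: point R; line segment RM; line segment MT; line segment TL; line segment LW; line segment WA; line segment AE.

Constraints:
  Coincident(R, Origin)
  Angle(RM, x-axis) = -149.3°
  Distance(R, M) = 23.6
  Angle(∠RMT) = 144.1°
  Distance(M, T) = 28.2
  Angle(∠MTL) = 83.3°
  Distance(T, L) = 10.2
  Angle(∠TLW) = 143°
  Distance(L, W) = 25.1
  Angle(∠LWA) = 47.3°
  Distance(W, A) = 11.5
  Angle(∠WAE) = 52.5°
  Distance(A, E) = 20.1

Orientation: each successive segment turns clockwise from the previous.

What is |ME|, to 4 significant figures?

37.97

R is at the origin; RM runs at -149.3° with length 23.6, so M = (-20.29, -12.05). ∠RMT = 144.1° gives MT at 174.8° from the x-axis; with |MT| = 28.2, T = (-48.38, -9.493). ∠MTL = 83.3° gives TL at 78.10° from the x-axis; with |TL| = 10.2, L = (-46.27, 0.4878). ∠TLW = 143.0° gives LW at 41.10° from the x-axis; with |LW| = 25.1, W = (-27.36, 16.99). ∠LWA = 47.3° gives WA at -91.60° from the x-axis; with |WA| = 11.5, A = (-27.68, 5.492). ∠WAE = 52.5° gives AE at 140.9° from the x-axis; with |AE| = 20.1, E = (-43.28, 18.17). Then |ME| = |E − M| = 37.97.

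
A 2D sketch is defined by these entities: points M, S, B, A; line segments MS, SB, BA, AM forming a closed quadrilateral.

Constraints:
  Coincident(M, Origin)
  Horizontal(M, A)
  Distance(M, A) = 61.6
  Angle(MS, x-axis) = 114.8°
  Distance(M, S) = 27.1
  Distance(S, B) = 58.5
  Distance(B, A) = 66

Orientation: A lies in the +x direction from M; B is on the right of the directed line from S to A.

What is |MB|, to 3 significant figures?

32.1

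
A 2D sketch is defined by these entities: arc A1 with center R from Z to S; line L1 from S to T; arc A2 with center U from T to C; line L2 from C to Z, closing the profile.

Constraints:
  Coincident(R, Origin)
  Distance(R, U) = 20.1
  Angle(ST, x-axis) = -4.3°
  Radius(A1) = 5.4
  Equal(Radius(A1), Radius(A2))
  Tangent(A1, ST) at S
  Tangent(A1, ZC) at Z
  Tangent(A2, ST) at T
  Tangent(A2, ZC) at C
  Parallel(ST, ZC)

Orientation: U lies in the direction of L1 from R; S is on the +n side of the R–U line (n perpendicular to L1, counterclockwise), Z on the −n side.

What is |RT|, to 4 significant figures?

20.81

The slot axis is L1's direction at -4.3°, so u = (cos -4.3°, sin -4.3°) = (0.9972, -0.07498) and n = (−sin -4.3°, cos -4.3°) = (0.07498, 0.9972). R is at the origin and U lies 20.1 along u from R, so U = 20.1·u = (20.04, -1.507). Tangency of A1 to both parallel lines with radius 5.4 puts S and Z at R ± 5.4·n: S = (0.4049, 5.385), Z = (-0.4049, -5.385). Equal radii place T and C the same way about U: T = U + 5.4·n = (20.45, 3.878), C = U − 5.4·n = (19.64, -6.892). Then |RT| = |T − R| = 20.81.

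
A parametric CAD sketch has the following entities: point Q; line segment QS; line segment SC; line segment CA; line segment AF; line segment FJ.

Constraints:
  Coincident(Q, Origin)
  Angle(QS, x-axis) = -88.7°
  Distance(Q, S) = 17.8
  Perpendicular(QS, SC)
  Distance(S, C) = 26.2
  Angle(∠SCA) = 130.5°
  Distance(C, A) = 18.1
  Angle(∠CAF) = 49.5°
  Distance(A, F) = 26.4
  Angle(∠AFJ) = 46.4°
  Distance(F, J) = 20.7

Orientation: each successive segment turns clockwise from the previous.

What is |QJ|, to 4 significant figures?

32.08

∠CAF = 49.5° gives AF at 1.300° from the x-axis; with |AF| = 26.4, F = (-11.46, -4.298). ∠AFJ = 46.4° gives FJ at -132.3° from the x-axis; with |FJ| = 20.7, J = (-25.39, -19.61). Then |QJ| = |J − Q| = 32.08.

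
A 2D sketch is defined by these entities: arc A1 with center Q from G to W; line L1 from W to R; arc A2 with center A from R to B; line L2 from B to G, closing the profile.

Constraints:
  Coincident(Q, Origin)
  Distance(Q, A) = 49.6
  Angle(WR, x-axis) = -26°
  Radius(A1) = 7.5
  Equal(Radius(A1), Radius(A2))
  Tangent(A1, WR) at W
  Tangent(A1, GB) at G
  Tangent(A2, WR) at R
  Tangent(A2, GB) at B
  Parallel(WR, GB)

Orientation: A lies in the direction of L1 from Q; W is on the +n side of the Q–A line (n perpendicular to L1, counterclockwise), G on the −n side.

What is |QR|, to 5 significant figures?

50.164

The slot axis is L1's direction at -26.0°, so u = (cos -26.0°, sin -26.0°) = (0.89879, -0.43837) and n = (−sin -26.0°, cos -26.0°) = (0.43837, 0.89879). Q is at the origin and A lies 49.6 along u from Q, so A = 49.6·u = (44.580, -21.743). Tangency of A1 to both parallel lines with radius 7.5 puts W and G at Q ± 7.5·n: W = (3.2878, 6.7410), G = (-3.2878, -6.7410). Equal radii place R and B the same way about A: R = A + 7.5·n = (47.868, -15.002), B = A − 7.5·n = (41.292, -28.484). Then |QR| = |R − Q| = 50.164.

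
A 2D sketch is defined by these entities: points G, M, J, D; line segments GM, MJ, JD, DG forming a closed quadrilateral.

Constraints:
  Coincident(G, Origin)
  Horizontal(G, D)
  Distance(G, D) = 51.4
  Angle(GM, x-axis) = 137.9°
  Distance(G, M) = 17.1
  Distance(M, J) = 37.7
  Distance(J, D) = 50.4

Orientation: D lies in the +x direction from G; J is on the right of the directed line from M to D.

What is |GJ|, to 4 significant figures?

22.17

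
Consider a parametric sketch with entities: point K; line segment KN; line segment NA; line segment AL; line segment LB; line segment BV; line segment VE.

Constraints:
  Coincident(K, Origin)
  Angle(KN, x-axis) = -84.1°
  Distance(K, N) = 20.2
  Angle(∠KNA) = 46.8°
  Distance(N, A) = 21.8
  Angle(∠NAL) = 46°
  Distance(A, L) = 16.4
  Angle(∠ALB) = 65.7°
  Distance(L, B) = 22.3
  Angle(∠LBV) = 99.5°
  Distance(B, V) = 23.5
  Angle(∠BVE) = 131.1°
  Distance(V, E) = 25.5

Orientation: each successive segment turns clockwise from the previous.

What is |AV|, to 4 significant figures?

21.10

∠ALB = 65.7° gives LB at -105.6° from the x-axis; with |LB| = 22.3, B = (-5.051, -25.88). ∠LBV = 99.5° gives BV at 173.9° from the x-axis; with |BV| = 23.5, V = (-28.42, -23.38). Then |AV| = |V − A| = 21.10.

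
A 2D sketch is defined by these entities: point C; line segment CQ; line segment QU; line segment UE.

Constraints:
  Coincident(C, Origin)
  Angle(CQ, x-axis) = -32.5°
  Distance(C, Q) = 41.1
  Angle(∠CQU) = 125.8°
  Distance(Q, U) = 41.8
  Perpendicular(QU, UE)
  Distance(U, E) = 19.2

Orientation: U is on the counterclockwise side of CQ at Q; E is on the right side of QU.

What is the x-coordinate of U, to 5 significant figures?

73.501

C is at the origin; CQ runs at -32.5° with length 41.1, so Q = 41.1·(cos -32.5°, sin -32.5°) = (34.663, -22.083). ∠CQU = 125.8°, so QU runs at -32.5° + (180° − 125.8°) = 21.700° from the x-axis; with |QU| = 41.8, U = Q + 41.8·(cos 21.700°, sin 21.700°) = (73.501, -6.6276). So U.x = 73.501.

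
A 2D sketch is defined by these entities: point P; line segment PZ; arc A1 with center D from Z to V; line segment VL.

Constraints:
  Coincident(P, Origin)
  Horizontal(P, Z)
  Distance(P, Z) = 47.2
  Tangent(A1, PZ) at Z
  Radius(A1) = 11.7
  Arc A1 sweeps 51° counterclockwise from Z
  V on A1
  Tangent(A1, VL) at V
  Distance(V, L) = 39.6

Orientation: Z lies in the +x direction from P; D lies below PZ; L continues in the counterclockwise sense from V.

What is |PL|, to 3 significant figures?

37.5

P is at the origin; P and Z share the same y with |PZ| = 47.2 and Z on the +x side, so Z = (47.2, 0.00). The tangent condition forces DZ to be normal to PZ, so D = Z + (0, -11.7) = (47.2, -11.7). On A1, Z sits at bearing 90° from D; a 51° counterclockwise sweep puts V at bearing 141°, so V = D + 11.7·(cos 141°, sin 141°) = (38.1, -4.34). The tangent condition forces DV to be normal to VL, so VL runs along (−sin 141°, cos 141°); with |VL| = 39.6, L = (13.2, -35.1). Then |PL| = |L − P| = 37.5.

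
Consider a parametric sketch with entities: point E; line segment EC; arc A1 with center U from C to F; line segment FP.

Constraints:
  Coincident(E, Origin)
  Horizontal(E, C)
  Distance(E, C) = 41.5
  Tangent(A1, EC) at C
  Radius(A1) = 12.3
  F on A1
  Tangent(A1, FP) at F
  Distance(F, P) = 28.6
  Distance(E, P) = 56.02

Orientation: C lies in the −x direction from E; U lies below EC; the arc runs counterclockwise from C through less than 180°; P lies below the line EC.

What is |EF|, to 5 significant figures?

55.165

Checks: |UF| = 12.30 ✓; ∠(UF, FP) = 90.00° ✓; |FP| = 28.60 ✓; |EP| = 56.02 ✓.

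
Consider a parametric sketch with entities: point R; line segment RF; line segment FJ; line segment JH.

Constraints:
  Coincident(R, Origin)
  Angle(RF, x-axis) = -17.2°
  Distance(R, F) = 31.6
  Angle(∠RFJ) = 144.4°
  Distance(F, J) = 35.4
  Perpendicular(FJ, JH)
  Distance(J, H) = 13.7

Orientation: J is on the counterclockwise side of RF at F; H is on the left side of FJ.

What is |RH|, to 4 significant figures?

61.27

∠RFJ = 144.4°, so FJ runs at -17.2° + (180° − 144.4°) = 18.40° from the x-axis; with |FJ| = 35.4, J = F + 35.4·(cos 18.40°, sin 18.40°) = (63.78, 1.830). The perpendicularity gives JH at right angles to FJ; with |JH| = 13.7 on the left of FJ, H = J + 13.7·(-0.3156, 0.9489) = (59.45, 14.83). Then |RH| = |H − R| = 61.27.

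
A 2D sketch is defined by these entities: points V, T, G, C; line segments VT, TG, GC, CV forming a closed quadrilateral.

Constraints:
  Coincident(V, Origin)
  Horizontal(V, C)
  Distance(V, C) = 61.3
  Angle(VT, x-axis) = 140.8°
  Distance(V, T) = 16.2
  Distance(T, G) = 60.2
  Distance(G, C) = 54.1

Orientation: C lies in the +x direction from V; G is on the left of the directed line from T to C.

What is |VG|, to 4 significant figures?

58.75

Checks: |TG| = 60.20 ✓; |GC| = 54.10 ✓.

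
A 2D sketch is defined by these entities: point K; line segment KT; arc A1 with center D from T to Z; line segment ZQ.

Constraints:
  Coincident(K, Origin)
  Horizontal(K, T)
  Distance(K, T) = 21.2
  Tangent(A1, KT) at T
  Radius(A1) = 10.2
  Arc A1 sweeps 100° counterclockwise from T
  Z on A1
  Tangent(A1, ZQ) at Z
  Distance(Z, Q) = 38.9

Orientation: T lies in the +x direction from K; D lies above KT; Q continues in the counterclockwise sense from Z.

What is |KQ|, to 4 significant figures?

55.93

K is at the origin; KT is horizontal with |KT| = 21.2 and T on the +x side, so T = (21.20, 0.000). The tangent condition forces DT to be normal to KT, so D = T + (0, 10.2) = (21.20, 10.20). On A1, T sits at bearing -90° from D; a 100° counterclockwise sweep puts Z at bearing 10°, so Z = D + 10.2·(cos 10°, sin 10°) = (31.25, 11.97). Since A1 is tangent to ZQ there, DZ ⟂ ZQ, so ZQ runs along (−sin 10°, cos 10°); with |ZQ| = 38.9, Q = (24.49, 50.28). Then |KQ| = |Q − K| = 55.93.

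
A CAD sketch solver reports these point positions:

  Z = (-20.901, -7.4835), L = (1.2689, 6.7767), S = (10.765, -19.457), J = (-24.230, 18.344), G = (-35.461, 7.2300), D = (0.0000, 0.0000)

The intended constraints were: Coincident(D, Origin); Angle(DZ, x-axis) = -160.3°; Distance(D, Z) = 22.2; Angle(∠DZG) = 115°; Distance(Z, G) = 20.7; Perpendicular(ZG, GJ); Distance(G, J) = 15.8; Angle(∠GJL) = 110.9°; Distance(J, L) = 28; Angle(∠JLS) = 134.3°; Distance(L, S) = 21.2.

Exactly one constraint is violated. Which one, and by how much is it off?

Distance(L, S) = 21.2 — off by 6.70.

D = (0.00, 0.00) ✓; DZ at -160.3° ✓; |DZ| = 22.20 ✓; ∠DZG = 115.0° ✓; |ZG| = 20.70 ✓; ∠(ZG, GJ) = 90.00° ✓; |GJ| = 15.80 ✓; ∠GJL = 110.9° ✓; |JL| = 28.00 ✓; ∠JLS = 134.3° ✓; |LS| = 27.90 ✗.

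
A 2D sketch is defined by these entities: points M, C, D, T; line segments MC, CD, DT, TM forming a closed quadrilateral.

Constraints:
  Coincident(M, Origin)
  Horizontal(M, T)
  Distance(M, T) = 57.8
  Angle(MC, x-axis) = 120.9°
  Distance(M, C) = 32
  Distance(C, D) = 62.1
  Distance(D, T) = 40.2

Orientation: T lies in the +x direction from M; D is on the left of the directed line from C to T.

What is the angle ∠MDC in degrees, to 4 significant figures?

30.55°

M is at the origin; MT is horizontal with |MT| = 57.8 and T in +x, so T = (57.8, 0). MC runs at 120.9° with |MC| = 32.0, so C = (-16.43, 27.46). D is determined by |CD| = 62.1 and |DT| = 40.2 together: it lies at the intersection of circle(C, 62.1) and circle(T, 40.2). With |CT| = 79.15, the foot of the radical line on CT is 53.73 from C and the perpendicular offset is √(62.1² − 53.73²) = 31.14. Taking the left-of-CT solution: D = (44.76, 38.03).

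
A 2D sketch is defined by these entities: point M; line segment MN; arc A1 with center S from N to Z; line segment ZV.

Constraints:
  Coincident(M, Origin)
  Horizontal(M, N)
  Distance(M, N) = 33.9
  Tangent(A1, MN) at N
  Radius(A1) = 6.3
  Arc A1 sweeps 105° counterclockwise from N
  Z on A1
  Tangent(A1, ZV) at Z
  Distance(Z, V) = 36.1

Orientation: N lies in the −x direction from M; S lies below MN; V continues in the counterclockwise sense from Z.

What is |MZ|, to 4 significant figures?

40.76

The tangent condition forces SN to be normal to MN, so S = N + (0, -6.3) = (-33.90, -6.300). On A1, N sits at bearing 90° from S; a 105° counterclockwise sweep puts Z at bearing 195°, so Z = S + 6.3·(cos 195°, sin 195°) = (-39.99, -7.931). Then |MZ| = |Z − M| = 40.76.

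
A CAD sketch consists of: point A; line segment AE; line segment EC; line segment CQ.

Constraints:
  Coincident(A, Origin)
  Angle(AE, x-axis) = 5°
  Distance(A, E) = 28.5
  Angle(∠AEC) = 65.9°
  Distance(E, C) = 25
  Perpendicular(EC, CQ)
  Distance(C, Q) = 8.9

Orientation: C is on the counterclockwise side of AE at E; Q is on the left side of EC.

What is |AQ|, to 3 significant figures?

21.7

∠AEC = 65.9°, so EC runs at 5.0° + (180° − 65.9°) = 119° from the x-axis; with |EC| = 25.0, C = E + 25.0·(cos 119°, sin 119°) = (16.2, 24.3). The perpendicularity gives CQ at right angles to EC; with |CQ| = 8.9 on the left of EC, Q = C + 8.9·(-0.874, -0.486) = (8.46, 20.0). Then |AQ| = |Q − A| = 21.7.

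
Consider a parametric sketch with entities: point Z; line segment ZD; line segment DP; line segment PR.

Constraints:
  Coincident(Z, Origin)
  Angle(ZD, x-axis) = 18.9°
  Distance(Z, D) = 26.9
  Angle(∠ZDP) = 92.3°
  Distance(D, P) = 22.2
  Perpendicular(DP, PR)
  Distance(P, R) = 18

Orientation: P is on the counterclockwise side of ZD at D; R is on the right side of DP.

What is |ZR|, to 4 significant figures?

50.56

∠ZDP = 92.3°, so DP runs at 18.9° + (180° − 92.3°) = 106.6° from the x-axis; with |DP| = 22.2, P = D + 22.2·(cos 106.6°, sin 106.6°) = (19.11, 29.99). DP is perpendicular to PR; with |PR| = 18.0 on the right of DP, R = P + 18.0·(0.9583, 0.2857) = (36.36, 35.13). Then |ZR| = |R − Z| = 50.56.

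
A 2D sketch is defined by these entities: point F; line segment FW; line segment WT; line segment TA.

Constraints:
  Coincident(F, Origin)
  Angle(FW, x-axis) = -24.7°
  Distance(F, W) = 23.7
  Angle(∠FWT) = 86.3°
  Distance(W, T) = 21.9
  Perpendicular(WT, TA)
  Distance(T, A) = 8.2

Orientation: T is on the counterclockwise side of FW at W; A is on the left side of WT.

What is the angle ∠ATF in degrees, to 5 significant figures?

40.739°

∠FWT = 86.3°, so WT runs at -24.7° + (180° − 86.3°) = 69.000° from the x-axis; with |WT| = 21.9, T = W + 21.9·(cos 69.000°, sin 69.000°) = (29.380, 10.542). WT is perpendicular to TA; with |TA| = 8.2 on the left of WT, A = T + 8.2·(-0.93358, 0.35837) = (21.725, 13.481). Then cos ∠ATF = TA·TF / (|TA||TF|), giving 40.739°.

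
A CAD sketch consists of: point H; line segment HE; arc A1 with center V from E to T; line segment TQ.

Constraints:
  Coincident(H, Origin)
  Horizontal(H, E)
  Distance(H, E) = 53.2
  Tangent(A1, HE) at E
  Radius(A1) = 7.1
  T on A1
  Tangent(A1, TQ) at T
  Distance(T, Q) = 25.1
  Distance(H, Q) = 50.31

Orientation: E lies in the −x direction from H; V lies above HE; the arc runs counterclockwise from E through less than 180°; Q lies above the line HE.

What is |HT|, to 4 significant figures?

46.61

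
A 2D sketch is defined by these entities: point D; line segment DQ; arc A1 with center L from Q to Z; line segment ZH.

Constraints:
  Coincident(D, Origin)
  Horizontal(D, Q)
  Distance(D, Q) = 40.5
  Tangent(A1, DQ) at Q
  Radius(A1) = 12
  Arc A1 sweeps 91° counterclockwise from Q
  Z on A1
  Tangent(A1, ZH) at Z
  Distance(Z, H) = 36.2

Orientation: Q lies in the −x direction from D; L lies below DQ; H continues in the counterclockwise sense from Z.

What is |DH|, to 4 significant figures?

70.94

D is at the origin; D and Q share the same y with |DQ| = 40.5 and Q on the −x side, so Q = (-40.50, 0.000). The tangent condition forces LQ to be normal to DQ, so L = Q + (0, -12) = (-40.50, -12.00). On A1, Q sits at bearing 90° from L; a 91° counterclockwise sweep puts Z at bearing 181°, so Z = L + 12.0·(cos 181°, sin 181°) = (-52.50, -12.21). Since A1 is tangent to ZH there, LZ ⟂ ZH, so ZH runs along (−sin 181°, cos 181°); with |ZH| = 36.2, H = (-51.87, -48.40). Then |DH| = |H − D| = 70.94.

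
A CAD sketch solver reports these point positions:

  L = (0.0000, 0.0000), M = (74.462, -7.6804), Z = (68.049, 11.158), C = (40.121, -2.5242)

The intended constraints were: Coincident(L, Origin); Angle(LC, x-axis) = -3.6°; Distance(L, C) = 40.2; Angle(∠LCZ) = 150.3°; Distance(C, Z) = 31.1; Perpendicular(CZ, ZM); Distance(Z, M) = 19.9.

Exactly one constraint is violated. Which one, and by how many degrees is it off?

Perpendicular(CZ, ZM) — off by 7.30°.

L = (0.00, 0.00) ✓; LC at -3.600° ✓; |LC| = 40.20 ✓; ∠LCZ = 150.3° ✓; |CZ| = 31.10 ✓; ∠(CZ, ZM) = 97.30° ✗; |ZM| = 19.90 ✓.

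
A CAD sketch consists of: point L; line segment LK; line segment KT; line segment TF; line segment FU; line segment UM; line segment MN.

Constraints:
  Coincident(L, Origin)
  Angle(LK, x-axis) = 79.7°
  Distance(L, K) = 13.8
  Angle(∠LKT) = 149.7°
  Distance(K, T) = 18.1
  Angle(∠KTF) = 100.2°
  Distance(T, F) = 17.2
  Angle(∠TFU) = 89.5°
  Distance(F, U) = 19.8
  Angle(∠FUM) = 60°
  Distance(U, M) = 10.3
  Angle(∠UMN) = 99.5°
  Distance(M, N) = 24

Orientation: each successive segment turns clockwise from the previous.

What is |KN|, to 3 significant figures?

32.5

∠FUM = 60.0° gives UM at 119° from the x-axis; with |UM| = 10.3, M = (13.9, 10.6). ∠UMN = 99.5° gives MN at 38.6° from the x-axis; with |MN| = 24.0, N = (32.7, 25.6). Then |KN| = |N − K| = 32.5.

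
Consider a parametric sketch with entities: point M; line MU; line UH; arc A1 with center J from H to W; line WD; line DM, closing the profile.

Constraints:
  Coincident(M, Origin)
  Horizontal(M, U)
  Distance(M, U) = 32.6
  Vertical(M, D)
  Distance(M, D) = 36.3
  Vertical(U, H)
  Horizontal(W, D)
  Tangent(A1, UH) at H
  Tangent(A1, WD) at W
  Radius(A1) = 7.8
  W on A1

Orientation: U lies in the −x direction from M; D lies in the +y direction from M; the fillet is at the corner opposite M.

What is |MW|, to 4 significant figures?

43.96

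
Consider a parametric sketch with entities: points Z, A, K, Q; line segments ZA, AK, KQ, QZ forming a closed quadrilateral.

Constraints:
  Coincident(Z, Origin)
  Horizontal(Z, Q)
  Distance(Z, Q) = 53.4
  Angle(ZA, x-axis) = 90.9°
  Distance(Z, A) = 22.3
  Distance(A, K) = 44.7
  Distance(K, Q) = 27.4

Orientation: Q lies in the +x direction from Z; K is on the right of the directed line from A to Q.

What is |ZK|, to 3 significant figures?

30.9

Checks: |AK| = 44.70 ✓; |KQ| = 27.40 ✓.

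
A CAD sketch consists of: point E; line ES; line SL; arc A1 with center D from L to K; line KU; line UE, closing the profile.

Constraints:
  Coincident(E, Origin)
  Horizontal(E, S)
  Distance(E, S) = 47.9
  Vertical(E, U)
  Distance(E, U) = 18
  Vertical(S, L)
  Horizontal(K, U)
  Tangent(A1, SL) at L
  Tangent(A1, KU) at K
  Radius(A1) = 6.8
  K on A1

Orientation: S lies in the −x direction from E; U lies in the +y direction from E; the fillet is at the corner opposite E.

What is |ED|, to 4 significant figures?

42.60

E is at the origin; E and S share the same y with |ES| = 47.9 and S on the −x side, so S = (-47.90, 0.000). EU is vertical with |EU| = 18.0 and U on the +y side, so U = (0.000, 18.00). The virtual corner opposite E is at (-47.90, 18.00). The tangent condition forces DL to be normal to SL and the tangent condition forces DK to be normal to KU, with radius 6.8, so the center D sits 6.8 in from both sides at D = (-41.10, 11.20). Then |ED| = |D − E| = 42.60.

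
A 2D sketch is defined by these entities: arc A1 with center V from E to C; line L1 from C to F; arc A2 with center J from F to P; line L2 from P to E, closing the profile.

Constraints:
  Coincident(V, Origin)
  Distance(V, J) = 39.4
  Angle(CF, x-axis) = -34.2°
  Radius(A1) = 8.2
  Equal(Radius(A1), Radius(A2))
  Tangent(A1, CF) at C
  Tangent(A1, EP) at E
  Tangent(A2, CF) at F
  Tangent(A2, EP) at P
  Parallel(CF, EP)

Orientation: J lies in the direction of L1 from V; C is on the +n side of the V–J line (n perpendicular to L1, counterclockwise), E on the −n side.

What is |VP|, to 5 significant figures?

40.244

Tangency of A1 to both parallel lines with radius 8.2 puts C and E at V ± 8.2·n: C = (4.6091, 6.7821), E = (-4.6091, -6.7821). Equal radii place F and P the same way about J: F = J + 8.2·n = (37.196, -15.364), P = J − 8.2·n = (27.978, -28.928). Then |VP| = |P − V| = 40.244.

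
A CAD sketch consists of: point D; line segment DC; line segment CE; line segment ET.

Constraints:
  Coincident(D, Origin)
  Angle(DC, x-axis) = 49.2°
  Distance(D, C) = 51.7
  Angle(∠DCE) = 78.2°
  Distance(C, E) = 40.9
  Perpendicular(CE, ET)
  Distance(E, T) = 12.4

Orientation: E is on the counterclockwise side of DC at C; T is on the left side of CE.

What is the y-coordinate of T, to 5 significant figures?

48.120

∠DCE = 78.2°, so CE runs at 49.2° + (180° − 78.2°) = 151.00° from the x-axis; with |CE| = 40.9, E = C + 40.9·(cos 151.00°, sin 151.00°) = (-1.9901, 58.965). CE is perpendicular to ET; with |ET| = 12.4 on the left of CE, T = E + 12.4·(-0.48481, -0.87462) = (-8.0017, 48.120). So T.y = 48.120.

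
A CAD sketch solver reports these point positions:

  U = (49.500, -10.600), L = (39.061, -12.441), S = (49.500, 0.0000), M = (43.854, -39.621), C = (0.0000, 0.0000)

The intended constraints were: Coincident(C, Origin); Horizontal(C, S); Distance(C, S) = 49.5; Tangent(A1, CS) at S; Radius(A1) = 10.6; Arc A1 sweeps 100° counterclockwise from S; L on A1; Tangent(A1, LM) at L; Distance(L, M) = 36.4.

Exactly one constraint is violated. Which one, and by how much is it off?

Distance(L, M) = 36.4 — off by 8.80.

C = (0.00, 0.00) ✓; C.y = 0.00, S.y = 0.00 ✓; |CS| = 49.50 ✓; ∠(US, SC) = 90.00° ✓; |US| = 10.60 ✓; bearing(U→L) − bearing(U→S) = 100.0° ✓; |UL| = 10.60 ✓; ∠(UL, LM) = 90.00° ✓; |LM| = 27.60 ✗.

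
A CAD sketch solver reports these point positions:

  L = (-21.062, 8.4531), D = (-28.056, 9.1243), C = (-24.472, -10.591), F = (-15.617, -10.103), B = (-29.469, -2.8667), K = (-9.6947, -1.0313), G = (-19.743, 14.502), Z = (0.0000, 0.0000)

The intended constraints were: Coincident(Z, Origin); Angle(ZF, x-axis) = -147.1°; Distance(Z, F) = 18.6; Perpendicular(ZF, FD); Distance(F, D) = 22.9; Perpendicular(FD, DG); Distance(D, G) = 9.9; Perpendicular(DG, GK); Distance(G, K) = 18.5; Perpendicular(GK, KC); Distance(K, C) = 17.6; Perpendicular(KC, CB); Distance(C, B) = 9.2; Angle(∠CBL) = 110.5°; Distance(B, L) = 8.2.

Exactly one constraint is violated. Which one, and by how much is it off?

Distance(B, L) = 8.2 — off by 5.90.

Z = (0.00, 0.00) ✓; ZF at -147.1° ✓; |ZF| = 18.60 ✓; ∠(ZF, FD) = 90.00° ✓; |FD| = 22.90 ✓; ∠(FD, DG) = 90.00° ✓; |DG| = 9.901 ✓; ∠(DG, GK) = 90.00° ✓; |GK| = 18.50 ✓; ∠(GK, KC) = 90.00° ✓; |KC| = 17.60 ✓; ∠(KC, CB) = 90.00° ✓; |CB| = 9.200 ✓; ∠CBL = 110.5° ✓; |BL| = 14.10 ✗.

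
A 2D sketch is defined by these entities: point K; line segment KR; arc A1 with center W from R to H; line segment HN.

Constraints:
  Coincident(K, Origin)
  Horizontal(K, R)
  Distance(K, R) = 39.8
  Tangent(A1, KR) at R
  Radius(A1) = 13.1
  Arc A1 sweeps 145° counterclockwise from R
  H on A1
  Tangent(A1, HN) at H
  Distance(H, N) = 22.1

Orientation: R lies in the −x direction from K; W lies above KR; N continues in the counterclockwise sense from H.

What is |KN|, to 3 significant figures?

62.2

On A1, R sits at bearing -90° from W; a 145° counterclockwise sweep puts H at bearing 55°, so H = W + 13.1·(cos 55°, sin 55°) = (-32.3, 23.8). Tangency of A1 to HN means the radius WH is perpendicular to HN, so HN runs along (−sin 55°, cos 55°); with |HN| = 22.1, N = (-50.4, 36.5). Then |KN| = |N − K| = 62.2.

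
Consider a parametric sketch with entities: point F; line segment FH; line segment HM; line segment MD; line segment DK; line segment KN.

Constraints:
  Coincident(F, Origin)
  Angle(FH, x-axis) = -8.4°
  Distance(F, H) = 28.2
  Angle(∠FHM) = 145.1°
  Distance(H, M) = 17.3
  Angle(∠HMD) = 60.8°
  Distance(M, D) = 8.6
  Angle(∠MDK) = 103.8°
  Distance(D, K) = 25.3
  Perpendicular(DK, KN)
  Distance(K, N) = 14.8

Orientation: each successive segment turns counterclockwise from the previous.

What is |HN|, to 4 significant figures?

15.36

F is at the origin; FH runs at -8.4° with length 28.2, so H = (27.90, -4.120). ∠FHM = 145.1° gives HM at 26.50° from the x-axis; with |HM| = 17.3, M = (43.38, 3.600). ∠HMD = 60.8° gives MD at 145.7° from the x-axis; with |MD| = 8.6, D = (36.28, 8.446). ∠MDK = 103.8° gives DK at -138.1° from the x-axis; with |DK| = 25.3, K = (17.44, -8.450). The perpendicularity gives KN at right angles to DK, so KN runs at -48.10°; with |KN| = 14.8, N = (27.33, -19.47). Then |HN| = |N − H| = 15.36.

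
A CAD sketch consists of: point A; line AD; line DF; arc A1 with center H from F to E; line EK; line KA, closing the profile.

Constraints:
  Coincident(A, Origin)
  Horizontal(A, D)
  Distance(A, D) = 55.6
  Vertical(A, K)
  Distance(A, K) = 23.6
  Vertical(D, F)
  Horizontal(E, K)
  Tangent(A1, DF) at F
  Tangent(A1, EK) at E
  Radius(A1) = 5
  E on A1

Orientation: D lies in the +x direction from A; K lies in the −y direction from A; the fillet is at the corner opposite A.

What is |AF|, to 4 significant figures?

58.63

A is at the origin; A and D share the same y with |AD| = 55.6 and D on the +x side, so D = (55.60, 0.000). A and K share the same x with |AK| = 23.6 and K on the −y side, so K = (0.000, -23.60). The virtual corner opposite A is at (55.60, -23.60). Tangency of A1 to DF means the radius HF is perpendicular to DF and tangency of A1 to EK means the radius HE is perpendicular to EK, with radius 5.0, so the center H sits 5.0 in from both sides at H = (50.60, -18.60). That places the tangent points at F = (55.60, -18.60) on DF and E = (50.60, -23.60) on EK. Then |AF| = |F − A| = 58.63.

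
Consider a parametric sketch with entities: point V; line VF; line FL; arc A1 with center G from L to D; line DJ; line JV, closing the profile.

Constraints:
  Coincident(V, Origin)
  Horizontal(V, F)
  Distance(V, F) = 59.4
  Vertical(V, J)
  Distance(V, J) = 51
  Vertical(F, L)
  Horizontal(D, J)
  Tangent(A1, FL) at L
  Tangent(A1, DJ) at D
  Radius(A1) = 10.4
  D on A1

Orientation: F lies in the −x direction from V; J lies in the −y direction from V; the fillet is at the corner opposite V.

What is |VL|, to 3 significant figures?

71.9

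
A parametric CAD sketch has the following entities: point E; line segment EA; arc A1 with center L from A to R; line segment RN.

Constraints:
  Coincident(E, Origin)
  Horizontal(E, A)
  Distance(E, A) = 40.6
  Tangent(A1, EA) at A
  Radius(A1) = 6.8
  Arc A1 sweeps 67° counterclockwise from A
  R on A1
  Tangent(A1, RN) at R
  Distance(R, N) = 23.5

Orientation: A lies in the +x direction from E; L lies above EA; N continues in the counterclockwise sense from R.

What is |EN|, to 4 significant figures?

61.68

On A1, A sits at bearing -90° from L; a 67° counterclockwise sweep puts R at bearing -23°, so R = L + 6.8·(cos -23°, sin -23°) = (46.86, 4.143). Tangency of A1 to RN means the radius LR is perpendicular to RN, so RN runs along (−sin -23°, cos -23°); with |RN| = 23.5, N = (56.04, 25.77). Then |EN| = |N − E| = 61.68.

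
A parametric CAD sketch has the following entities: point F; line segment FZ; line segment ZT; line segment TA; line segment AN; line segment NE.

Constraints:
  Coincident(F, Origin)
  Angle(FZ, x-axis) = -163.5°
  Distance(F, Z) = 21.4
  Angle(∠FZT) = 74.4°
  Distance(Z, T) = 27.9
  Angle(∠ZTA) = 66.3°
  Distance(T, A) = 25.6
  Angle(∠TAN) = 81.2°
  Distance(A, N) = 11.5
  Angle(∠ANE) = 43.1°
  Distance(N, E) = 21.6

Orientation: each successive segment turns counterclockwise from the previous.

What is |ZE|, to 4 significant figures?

32.03

∠TAN = 81.2° gives AN at 154.6° from the x-axis; with |AN| = 11.5, N = (-1.692, -3.607). ∠ANE = 43.1° gives NE at -68.50° from the x-axis; with |NE| = 21.6, E = (6.225, -23.70). Then |ZE| = |E − Z| = 32.03.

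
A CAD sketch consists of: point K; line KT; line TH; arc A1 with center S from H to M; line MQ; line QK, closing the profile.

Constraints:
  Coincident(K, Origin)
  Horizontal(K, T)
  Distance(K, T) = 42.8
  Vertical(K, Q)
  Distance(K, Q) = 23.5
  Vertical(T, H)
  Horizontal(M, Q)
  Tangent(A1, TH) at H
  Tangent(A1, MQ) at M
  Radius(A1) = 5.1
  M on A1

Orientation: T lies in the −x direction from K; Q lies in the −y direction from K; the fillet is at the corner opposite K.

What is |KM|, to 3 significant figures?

44.4

K is at the origin; KT is horizontal with |KT| = 42.8 and T on the −x side, so T = (-42.8, 0.00). KQ is vertical with |KQ| = 23.5 and Q on the −y side, so Q = (0.00, -23.5). The virtual corner opposite K is at (-42.8, -23.5). The tangent condition forces SH to be normal to TH and tangency of A1 to MQ means the radius SM is perpendicular to MQ, with radius 5.1, so the center S sits 5.1 in from both sides at S = (-37.7, -18.4). That places the tangent points at H = (-42.8, -18.4) on TH and M = (-37.7, -23.5) on MQ. Then |KM| = |M − K| = 44.4.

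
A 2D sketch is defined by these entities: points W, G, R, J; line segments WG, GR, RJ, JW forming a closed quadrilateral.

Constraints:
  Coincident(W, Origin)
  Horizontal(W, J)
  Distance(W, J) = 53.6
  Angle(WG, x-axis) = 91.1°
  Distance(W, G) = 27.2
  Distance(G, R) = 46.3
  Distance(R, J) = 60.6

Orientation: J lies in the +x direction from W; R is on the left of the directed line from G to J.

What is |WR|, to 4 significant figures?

67.05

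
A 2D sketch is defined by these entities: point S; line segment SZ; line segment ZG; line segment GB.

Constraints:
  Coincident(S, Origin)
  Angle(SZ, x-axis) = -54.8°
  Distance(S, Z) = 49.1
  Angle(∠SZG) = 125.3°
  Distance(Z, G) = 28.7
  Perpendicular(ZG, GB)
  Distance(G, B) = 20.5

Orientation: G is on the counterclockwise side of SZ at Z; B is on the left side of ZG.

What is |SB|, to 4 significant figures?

60.34

∠SZG = 125.3°, so ZG runs at -54.8° + (180° − 125.3°) = -0.1000° from the x-axis; with |ZG| = 28.7, G = Z + 28.7·(cos -0.1000°, sin -0.1000°) = (57.00, -40.17). The perpendicularity gives GB at right angles to ZG; with |GB| = 20.5 on the left of ZG, B = G + 20.5·(0.001745, 1.000) = (57.04, -19.67). Then |SB| = |B − S| = 60.34.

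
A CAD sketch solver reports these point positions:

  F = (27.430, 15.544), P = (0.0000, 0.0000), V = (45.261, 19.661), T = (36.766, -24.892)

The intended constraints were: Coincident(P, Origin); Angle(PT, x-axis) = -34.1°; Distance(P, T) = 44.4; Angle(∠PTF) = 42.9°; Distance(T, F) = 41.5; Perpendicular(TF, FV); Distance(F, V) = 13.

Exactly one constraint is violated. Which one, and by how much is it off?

Distance(F, V) = 13 — off by 5.30.

P = (0.00, 0.00) ✓; PT at -34.10° ✓; |PT| = 44.40 ✓; ∠PTF = 42.90° ✓; |TF| = 41.50 ✓; ∠(TF, FV) = 90.00° ✓; |FV| = 18.30 ✗.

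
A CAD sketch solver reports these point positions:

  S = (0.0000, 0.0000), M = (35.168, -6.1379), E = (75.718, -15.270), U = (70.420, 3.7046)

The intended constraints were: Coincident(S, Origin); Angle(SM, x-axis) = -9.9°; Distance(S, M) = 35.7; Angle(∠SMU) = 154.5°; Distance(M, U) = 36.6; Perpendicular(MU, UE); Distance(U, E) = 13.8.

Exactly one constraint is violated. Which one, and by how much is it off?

Distance(U, E) = 13.8 — off by 5.90.

S = (0.00, 0.00) ✓; SM at -9.900° ✓; |SM| = 35.70 ✓; ∠SMU = 154.5° ✓; |MU| = 36.60 ✓; ∠(MU, UE) = 90.00° ✓; |UE| = 19.70 ✗.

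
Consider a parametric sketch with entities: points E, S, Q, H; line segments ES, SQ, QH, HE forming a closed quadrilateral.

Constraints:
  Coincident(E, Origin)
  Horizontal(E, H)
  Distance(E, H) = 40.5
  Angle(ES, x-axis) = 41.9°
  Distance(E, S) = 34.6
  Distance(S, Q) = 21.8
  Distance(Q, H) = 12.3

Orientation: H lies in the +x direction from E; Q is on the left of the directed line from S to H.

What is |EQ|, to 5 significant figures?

45.840

Checks: |SQ| = 21.80 ✓; |QH| = 12.30 ✓.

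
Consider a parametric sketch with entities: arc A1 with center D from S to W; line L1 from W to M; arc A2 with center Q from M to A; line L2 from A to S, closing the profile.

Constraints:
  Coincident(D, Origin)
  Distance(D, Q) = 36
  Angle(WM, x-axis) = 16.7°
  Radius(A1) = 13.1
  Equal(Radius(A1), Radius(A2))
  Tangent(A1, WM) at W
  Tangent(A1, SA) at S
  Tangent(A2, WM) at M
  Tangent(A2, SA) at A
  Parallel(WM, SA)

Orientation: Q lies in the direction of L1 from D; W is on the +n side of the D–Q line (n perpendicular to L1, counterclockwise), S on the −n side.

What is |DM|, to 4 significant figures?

38.31

Tangency of A1 to both parallel lines with radius 13.1 puts W and S at D ± 13.1·n: W = (-3.764, 12.55), S = (3.764, -12.55). Equal radii place M and A the same way about Q: M = Q + 13.1·n = (30.72, 22.89), A = Q − 13.1·n = (38.25, -2.202). Then |DM| = |M − D| = 38.31.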